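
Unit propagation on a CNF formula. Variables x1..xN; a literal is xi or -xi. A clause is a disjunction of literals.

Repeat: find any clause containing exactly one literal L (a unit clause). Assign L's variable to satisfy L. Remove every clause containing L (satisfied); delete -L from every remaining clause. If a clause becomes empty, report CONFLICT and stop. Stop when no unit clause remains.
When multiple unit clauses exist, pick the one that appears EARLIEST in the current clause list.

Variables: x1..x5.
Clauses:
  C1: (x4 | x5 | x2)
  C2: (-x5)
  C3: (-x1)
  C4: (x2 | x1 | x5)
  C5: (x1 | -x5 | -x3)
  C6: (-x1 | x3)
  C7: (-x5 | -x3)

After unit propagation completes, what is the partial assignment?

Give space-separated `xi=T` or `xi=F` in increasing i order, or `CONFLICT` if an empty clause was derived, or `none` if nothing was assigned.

unit clause [-5] forces x5=F; simplify:
  drop 5 from [4, 5, 2] -> [4, 2]
  drop 5 from [2, 1, 5] -> [2, 1]
  satisfied 3 clause(s); 4 remain; assigned so far: [5]
unit clause [-1] forces x1=F; simplify:
  drop 1 from [2, 1] -> [2]
  satisfied 2 clause(s); 2 remain; assigned so far: [1, 5]
unit clause [2] forces x2=T; simplify:
  satisfied 2 clause(s); 0 remain; assigned so far: [1, 2, 5]

Answer: x1=F x2=T x5=F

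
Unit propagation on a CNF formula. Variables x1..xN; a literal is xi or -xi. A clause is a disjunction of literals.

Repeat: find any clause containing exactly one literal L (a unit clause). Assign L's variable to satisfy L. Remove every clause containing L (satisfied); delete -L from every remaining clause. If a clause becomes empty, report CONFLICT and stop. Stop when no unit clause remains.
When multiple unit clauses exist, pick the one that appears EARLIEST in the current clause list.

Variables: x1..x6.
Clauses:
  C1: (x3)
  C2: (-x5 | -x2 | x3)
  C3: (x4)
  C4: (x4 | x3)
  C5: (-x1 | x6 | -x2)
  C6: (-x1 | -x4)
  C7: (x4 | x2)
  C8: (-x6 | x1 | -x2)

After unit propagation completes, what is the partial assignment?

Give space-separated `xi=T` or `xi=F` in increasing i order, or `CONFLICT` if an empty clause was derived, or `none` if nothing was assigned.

Answer: x1=F x3=T x4=T

Derivation:
unit clause [3] forces x3=T; simplify:
  satisfied 3 clause(s); 5 remain; assigned so far: [3]
unit clause [4] forces x4=T; simplify:
  drop -4 from [-1, -4] -> [-1]
  satisfied 2 clause(s); 3 remain; assigned so far: [3, 4]
unit clause [-1] forces x1=F; simplify:
  drop 1 from [-6, 1, -2] -> [-6, -2]
  satisfied 2 clause(s); 1 remain; assigned so far: [1, 3, 4]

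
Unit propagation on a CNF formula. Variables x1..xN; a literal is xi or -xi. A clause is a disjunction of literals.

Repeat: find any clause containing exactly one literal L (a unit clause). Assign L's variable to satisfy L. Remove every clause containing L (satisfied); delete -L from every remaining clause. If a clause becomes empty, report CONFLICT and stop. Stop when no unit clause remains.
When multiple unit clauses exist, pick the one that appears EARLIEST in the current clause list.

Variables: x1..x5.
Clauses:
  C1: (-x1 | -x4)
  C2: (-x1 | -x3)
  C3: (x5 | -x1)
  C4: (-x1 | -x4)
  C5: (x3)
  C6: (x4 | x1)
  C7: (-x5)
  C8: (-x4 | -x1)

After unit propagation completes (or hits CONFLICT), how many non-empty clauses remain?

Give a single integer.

Answer: 0

Derivation:
unit clause [3] forces x3=T; simplify:
  drop -3 from [-1, -3] -> [-1]
  satisfied 1 clause(s); 7 remain; assigned so far: [3]
unit clause [-1] forces x1=F; simplify:
  drop 1 from [4, 1] -> [4]
  satisfied 5 clause(s); 2 remain; assigned so far: [1, 3]
unit clause [4] forces x4=T; simplify:
  satisfied 1 clause(s); 1 remain; assigned so far: [1, 3, 4]
unit clause [-5] forces x5=F; simplify:
  satisfied 1 clause(s); 0 remain; assigned so far: [1, 3, 4, 5]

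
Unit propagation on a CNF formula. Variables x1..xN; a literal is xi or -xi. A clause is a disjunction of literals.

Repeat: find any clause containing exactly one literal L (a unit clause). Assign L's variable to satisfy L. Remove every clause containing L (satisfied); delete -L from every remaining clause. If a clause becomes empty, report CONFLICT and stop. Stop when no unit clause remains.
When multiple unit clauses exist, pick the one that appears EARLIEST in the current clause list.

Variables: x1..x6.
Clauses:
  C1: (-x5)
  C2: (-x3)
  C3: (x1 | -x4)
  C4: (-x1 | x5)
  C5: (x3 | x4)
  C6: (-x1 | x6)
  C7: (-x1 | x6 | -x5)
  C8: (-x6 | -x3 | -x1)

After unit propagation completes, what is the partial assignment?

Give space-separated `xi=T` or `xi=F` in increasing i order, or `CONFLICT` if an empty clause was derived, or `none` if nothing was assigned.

unit clause [-5] forces x5=F; simplify:
  drop 5 from [-1, 5] -> [-1]
  satisfied 2 clause(s); 6 remain; assigned so far: [5]
unit clause [-3] forces x3=F; simplify:
  drop 3 from [3, 4] -> [4]
  satisfied 2 clause(s); 4 remain; assigned so far: [3, 5]
unit clause [-1] forces x1=F; simplify:
  drop 1 from [1, -4] -> [-4]
  satisfied 2 clause(s); 2 remain; assigned so far: [1, 3, 5]
unit clause [-4] forces x4=F; simplify:
  drop 4 from [4] -> [] (empty!)
  satisfied 1 clause(s); 1 remain; assigned so far: [1, 3, 4, 5]
CONFLICT (empty clause)

Answer: CONFLICT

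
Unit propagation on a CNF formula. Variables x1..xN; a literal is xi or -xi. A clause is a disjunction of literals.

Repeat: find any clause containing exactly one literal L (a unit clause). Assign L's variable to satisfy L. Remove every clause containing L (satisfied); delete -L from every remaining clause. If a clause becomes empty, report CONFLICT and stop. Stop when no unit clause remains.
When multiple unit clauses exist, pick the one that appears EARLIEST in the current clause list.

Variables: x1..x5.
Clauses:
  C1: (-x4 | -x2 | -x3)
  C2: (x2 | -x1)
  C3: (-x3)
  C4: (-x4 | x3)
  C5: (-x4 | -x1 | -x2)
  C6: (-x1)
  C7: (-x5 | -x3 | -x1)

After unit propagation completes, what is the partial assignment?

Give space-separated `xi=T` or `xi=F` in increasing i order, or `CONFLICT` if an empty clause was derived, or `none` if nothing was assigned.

Answer: x1=F x3=F x4=F

Derivation:
unit clause [-3] forces x3=F; simplify:
  drop 3 from [-4, 3] -> [-4]
  satisfied 3 clause(s); 4 remain; assigned so far: [3]
unit clause [-4] forces x4=F; simplify:
  satisfied 2 clause(s); 2 remain; assigned so far: [3, 4]
unit clause [-1] forces x1=F; simplify:
  satisfied 2 clause(s); 0 remain; assigned so far: [1, 3, 4]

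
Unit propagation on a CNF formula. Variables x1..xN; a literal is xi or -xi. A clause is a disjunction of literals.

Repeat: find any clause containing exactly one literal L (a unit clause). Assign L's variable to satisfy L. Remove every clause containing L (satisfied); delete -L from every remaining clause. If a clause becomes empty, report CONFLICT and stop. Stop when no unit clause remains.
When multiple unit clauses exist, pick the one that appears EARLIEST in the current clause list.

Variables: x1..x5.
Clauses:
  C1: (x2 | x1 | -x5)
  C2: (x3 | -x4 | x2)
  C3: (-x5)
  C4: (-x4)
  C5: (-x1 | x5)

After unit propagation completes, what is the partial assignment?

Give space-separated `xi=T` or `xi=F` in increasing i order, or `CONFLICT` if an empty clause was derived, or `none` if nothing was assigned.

Answer: x1=F x4=F x5=F

Derivation:
unit clause [-5] forces x5=F; simplify:
  drop 5 from [-1, 5] -> [-1]
  satisfied 2 clause(s); 3 remain; assigned so far: [5]
unit clause [-4] forces x4=F; simplify:
  satisfied 2 clause(s); 1 remain; assigned so far: [4, 5]
unit clause [-1] forces x1=F; simplify:
  satisfied 1 clause(s); 0 remain; assigned so far: [1, 4, 5]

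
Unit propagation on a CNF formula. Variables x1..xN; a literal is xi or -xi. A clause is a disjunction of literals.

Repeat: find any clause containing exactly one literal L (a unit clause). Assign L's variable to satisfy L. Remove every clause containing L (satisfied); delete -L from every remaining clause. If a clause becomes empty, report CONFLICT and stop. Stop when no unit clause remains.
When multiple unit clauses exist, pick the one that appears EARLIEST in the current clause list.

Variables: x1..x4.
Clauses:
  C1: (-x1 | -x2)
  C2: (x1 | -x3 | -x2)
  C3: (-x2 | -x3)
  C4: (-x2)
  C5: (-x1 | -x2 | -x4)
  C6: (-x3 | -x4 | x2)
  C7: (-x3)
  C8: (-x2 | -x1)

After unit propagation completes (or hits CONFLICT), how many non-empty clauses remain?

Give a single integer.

unit clause [-2] forces x2=F; simplify:
  drop 2 from [-3, -4, 2] -> [-3, -4]
  satisfied 6 clause(s); 2 remain; assigned so far: [2]
unit clause [-3] forces x3=F; simplify:
  satisfied 2 clause(s); 0 remain; assigned so far: [2, 3]

Answer: 0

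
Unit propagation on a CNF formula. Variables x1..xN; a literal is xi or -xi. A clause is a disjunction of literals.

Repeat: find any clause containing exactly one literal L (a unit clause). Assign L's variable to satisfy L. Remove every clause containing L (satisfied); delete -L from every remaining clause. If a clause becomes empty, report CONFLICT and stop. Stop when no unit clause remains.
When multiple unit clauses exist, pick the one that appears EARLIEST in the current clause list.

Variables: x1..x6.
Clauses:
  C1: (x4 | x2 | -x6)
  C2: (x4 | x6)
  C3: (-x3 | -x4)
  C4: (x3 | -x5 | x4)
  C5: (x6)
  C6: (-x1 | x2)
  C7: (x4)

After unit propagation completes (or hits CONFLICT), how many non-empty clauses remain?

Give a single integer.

Answer: 1

Derivation:
unit clause [6] forces x6=T; simplify:
  drop -6 from [4, 2, -6] -> [4, 2]
  satisfied 2 clause(s); 5 remain; assigned so far: [6]
unit clause [4] forces x4=T; simplify:
  drop -4 from [-3, -4] -> [-3]
  satisfied 3 clause(s); 2 remain; assigned so far: [4, 6]
unit clause [-3] forces x3=F; simplify:
  satisfied 1 clause(s); 1 remain; assigned so far: [3, 4, 6]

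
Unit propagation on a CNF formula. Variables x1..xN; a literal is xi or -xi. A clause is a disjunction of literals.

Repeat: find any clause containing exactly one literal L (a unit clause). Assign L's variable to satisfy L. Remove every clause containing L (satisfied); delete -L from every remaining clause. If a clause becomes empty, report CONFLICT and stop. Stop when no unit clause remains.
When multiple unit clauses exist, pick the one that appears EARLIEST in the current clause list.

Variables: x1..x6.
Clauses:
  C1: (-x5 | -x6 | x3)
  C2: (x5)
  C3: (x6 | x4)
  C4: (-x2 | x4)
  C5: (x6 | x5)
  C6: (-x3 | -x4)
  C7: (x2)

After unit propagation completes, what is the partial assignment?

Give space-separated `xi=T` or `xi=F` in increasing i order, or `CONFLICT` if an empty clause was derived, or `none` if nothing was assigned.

Answer: x2=T x3=F x4=T x5=T x6=F

Derivation:
unit clause [5] forces x5=T; simplify:
  drop -5 from [-5, -6, 3] -> [-6, 3]
  satisfied 2 clause(s); 5 remain; assigned so far: [5]
unit clause [2] forces x2=T; simplify:
  drop -2 from [-2, 4] -> [4]
  satisfied 1 clause(s); 4 remain; assigned so far: [2, 5]
unit clause [4] forces x4=T; simplify:
  drop -4 from [-3, -4] -> [-3]
  satisfied 2 clause(s); 2 remain; assigned so far: [2, 4, 5]
unit clause [-3] forces x3=F; simplify:
  drop 3 from [-6, 3] -> [-6]
  satisfied 1 clause(s); 1 remain; assigned so far: [2, 3, 4, 5]
unit clause [-6] forces x6=F; simplify:
  satisfied 1 clause(s); 0 remain; assigned so far: [2, 3, 4, 5, 6]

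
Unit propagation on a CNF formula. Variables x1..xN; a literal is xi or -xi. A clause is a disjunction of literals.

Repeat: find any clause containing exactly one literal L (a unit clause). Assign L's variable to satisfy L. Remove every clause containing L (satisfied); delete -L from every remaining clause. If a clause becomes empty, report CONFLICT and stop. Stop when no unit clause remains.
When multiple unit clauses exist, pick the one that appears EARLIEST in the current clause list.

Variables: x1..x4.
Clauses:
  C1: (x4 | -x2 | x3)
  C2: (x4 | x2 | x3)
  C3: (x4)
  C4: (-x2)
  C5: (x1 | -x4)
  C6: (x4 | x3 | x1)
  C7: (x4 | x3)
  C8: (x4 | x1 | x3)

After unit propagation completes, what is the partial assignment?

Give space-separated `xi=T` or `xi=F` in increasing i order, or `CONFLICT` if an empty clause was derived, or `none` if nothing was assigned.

Answer: x1=T x2=F x4=T

Derivation:
unit clause [4] forces x4=T; simplify:
  drop -4 from [1, -4] -> [1]
  satisfied 6 clause(s); 2 remain; assigned so far: [4]
unit clause [-2] forces x2=F; simplify:
  satisfied 1 clause(s); 1 remain; assigned so far: [2, 4]
unit clause [1] forces x1=T; simplify:
  satisfied 1 clause(s); 0 remain; assigned so far: [1, 2, 4]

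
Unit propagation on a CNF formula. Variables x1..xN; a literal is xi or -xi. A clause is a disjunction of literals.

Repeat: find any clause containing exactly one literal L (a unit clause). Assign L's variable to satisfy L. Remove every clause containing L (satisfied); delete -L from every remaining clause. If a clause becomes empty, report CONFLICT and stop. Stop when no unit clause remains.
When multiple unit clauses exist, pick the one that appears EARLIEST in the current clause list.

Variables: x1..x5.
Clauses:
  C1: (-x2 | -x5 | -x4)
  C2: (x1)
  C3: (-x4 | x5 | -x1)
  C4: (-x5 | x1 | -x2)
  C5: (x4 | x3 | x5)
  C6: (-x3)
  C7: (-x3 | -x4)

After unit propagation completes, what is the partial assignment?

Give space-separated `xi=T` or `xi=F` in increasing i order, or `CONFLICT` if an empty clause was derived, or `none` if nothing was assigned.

Answer: x1=T x3=F

Derivation:
unit clause [1] forces x1=T; simplify:
  drop -1 from [-4, 5, -1] -> [-4, 5]
  satisfied 2 clause(s); 5 remain; assigned so far: [1]
unit clause [-3] forces x3=F; simplify:
  drop 3 from [4, 3, 5] -> [4, 5]
  satisfied 2 clause(s); 3 remain; assigned so far: [1, 3]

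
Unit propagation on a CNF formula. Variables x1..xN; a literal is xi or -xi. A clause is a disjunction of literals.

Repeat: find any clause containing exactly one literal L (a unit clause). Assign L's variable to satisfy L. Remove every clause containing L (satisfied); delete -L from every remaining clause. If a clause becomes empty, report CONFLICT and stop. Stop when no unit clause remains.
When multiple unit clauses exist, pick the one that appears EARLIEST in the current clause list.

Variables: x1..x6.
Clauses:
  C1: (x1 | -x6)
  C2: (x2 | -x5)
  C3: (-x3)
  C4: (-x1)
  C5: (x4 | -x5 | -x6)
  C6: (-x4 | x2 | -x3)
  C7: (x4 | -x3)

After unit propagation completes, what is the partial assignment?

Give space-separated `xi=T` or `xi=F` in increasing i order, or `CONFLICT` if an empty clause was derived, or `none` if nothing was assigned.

unit clause [-3] forces x3=F; simplify:
  satisfied 3 clause(s); 4 remain; assigned so far: [3]
unit clause [-1] forces x1=F; simplify:
  drop 1 from [1, -6] -> [-6]
  satisfied 1 clause(s); 3 remain; assigned so far: [1, 3]
unit clause [-6] forces x6=F; simplify:
  satisfied 2 clause(s); 1 remain; assigned so far: [1, 3, 6]

Answer: x1=F x3=F x6=F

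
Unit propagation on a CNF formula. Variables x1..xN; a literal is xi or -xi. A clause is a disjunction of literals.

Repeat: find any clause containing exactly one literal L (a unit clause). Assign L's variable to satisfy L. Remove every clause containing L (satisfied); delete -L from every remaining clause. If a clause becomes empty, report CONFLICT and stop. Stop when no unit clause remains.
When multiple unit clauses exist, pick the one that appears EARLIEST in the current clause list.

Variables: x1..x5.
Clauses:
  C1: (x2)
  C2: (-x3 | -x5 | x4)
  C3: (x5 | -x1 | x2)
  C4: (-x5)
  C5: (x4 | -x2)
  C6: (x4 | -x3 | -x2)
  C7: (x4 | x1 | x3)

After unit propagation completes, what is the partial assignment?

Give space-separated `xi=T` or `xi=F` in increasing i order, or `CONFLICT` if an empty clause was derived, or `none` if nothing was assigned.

unit clause [2] forces x2=T; simplify:
  drop -2 from [4, -2] -> [4]
  drop -2 from [4, -3, -2] -> [4, -3]
  satisfied 2 clause(s); 5 remain; assigned so far: [2]
unit clause [-5] forces x5=F; simplify:
  satisfied 2 clause(s); 3 remain; assigned so far: [2, 5]
unit clause [4] forces x4=T; simplify:
  satisfied 3 clause(s); 0 remain; assigned so far: [2, 4, 5]

Answer: x2=T x4=T x5=F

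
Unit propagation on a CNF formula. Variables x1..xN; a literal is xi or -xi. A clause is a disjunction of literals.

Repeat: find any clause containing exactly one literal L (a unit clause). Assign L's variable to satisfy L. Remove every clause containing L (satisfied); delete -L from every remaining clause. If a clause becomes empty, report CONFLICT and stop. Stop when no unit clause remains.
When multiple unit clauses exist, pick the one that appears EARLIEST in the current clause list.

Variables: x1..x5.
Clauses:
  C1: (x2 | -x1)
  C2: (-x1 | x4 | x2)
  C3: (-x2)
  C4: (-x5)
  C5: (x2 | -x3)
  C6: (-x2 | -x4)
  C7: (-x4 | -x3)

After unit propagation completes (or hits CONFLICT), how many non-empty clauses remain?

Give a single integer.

unit clause [-2] forces x2=F; simplify:
  drop 2 from [2, -1] -> [-1]
  drop 2 from [-1, 4, 2] -> [-1, 4]
  drop 2 from [2, -3] -> [-3]
  satisfied 2 clause(s); 5 remain; assigned so far: [2]
unit clause [-1] forces x1=F; simplify:
  satisfied 2 clause(s); 3 remain; assigned so far: [1, 2]
unit clause [-5] forces x5=F; simplify:
  satisfied 1 clause(s); 2 remain; assigned so far: [1, 2, 5]
unit clause [-3] forces x3=F; simplify:
  satisfied 2 clause(s); 0 remain; assigned so far: [1, 2, 3, 5]

Answer: 0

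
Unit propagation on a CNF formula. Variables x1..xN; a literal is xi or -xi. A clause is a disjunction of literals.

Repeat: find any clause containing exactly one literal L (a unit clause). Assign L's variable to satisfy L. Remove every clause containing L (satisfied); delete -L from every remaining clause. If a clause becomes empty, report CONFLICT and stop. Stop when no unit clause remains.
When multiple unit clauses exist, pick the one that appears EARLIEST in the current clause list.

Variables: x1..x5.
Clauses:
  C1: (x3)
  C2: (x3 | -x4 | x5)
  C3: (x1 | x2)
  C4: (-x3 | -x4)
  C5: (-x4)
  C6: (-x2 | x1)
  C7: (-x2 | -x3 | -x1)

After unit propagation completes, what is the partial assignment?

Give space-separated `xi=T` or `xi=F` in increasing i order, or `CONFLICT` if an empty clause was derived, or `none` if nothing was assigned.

Answer: x3=T x4=F

Derivation:
unit clause [3] forces x3=T; simplify:
  drop -3 from [-3, -4] -> [-4]
  drop -3 from [-2, -3, -1] -> [-2, -1]
  satisfied 2 clause(s); 5 remain; assigned so far: [3]
unit clause [-4] forces x4=F; simplify:
  satisfied 2 clause(s); 3 remain; assigned so far: [3, 4]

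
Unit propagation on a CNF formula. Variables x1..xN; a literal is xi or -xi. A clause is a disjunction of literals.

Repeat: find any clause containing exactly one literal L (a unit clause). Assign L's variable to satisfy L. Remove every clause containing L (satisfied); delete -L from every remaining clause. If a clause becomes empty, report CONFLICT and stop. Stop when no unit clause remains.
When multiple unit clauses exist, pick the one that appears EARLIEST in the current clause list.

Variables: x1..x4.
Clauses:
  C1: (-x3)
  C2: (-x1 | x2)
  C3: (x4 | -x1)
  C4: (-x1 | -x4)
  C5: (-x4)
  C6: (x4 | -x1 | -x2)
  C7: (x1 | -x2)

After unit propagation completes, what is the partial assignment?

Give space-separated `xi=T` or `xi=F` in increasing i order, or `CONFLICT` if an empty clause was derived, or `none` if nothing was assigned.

Answer: x1=F x2=F x3=F x4=F

Derivation:
unit clause [-3] forces x3=F; simplify:
  satisfied 1 clause(s); 6 remain; assigned so far: [3]
unit clause [-4] forces x4=F; simplify:
  drop 4 from [4, -1] -> [-1]
  drop 4 from [4, -1, -2] -> [-1, -2]
  satisfied 2 clause(s); 4 remain; assigned so far: [3, 4]
unit clause [-1] forces x1=F; simplify:
  drop 1 from [1, -2] -> [-2]
  satisfied 3 clause(s); 1 remain; assigned so far: [1, 3, 4]
unit clause [-2] forces x2=F; simplify:
  satisfied 1 clause(s); 0 remain; assigned so far: [1, 2, 3, 4]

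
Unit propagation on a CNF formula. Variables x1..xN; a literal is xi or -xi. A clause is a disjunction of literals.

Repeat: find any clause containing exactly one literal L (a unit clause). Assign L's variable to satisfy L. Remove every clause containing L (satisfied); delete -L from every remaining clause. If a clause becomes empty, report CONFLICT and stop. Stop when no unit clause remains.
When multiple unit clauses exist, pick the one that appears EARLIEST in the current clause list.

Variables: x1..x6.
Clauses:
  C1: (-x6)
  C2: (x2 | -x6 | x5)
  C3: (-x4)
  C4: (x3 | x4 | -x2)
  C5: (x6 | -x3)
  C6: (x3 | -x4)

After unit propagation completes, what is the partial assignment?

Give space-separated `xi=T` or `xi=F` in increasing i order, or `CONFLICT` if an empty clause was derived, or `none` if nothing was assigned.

unit clause [-6] forces x6=F; simplify:
  drop 6 from [6, -3] -> [-3]
  satisfied 2 clause(s); 4 remain; assigned so far: [6]
unit clause [-4] forces x4=F; simplify:
  drop 4 from [3, 4, -2] -> [3, -2]
  satisfied 2 clause(s); 2 remain; assigned so far: [4, 6]
unit clause [-3] forces x3=F; simplify:
  drop 3 from [3, -2] -> [-2]
  satisfied 1 clause(s); 1 remain; assigned so far: [3, 4, 6]
unit clause [-2] forces x2=F; simplify:
  satisfied 1 clause(s); 0 remain; assigned so far: [2, 3, 4, 6]

Answer: x2=F x3=F x4=F x6=F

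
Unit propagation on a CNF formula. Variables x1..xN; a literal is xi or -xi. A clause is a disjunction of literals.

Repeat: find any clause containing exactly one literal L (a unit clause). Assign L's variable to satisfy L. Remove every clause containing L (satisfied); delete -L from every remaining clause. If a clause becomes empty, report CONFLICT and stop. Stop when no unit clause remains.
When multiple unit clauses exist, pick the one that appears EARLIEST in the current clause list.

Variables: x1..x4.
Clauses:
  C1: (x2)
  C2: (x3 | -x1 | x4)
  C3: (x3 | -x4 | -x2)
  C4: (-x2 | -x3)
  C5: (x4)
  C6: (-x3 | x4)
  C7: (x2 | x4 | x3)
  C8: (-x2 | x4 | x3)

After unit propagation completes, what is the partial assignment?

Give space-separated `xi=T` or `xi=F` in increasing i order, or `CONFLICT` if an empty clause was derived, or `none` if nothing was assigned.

unit clause [2] forces x2=T; simplify:
  drop -2 from [3, -4, -2] -> [3, -4]
  drop -2 from [-2, -3] -> [-3]
  drop -2 from [-2, 4, 3] -> [4, 3]
  satisfied 2 clause(s); 6 remain; assigned so far: [2]
unit clause [-3] forces x3=F; simplify:
  drop 3 from [3, -1, 4] -> [-1, 4]
  drop 3 from [3, -4] -> [-4]
  drop 3 from [4, 3] -> [4]
  satisfied 2 clause(s); 4 remain; assigned so far: [2, 3]
unit clause [-4] forces x4=F; simplify:
  drop 4 from [-1, 4] -> [-1]
  drop 4 from [4] -> [] (empty!)
  drop 4 from [4] -> [] (empty!)
  satisfied 1 clause(s); 3 remain; assigned so far: [2, 3, 4]
CONFLICT (empty clause)

Answer: CONFLICT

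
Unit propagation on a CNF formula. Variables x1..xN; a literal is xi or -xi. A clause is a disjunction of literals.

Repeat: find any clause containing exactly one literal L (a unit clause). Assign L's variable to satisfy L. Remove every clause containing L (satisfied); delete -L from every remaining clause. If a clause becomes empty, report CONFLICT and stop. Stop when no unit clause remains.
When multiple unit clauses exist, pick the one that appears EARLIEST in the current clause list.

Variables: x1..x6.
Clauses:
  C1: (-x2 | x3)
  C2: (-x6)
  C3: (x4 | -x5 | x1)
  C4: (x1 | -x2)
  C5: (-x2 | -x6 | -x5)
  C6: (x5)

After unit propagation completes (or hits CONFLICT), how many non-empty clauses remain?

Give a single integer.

Answer: 3

Derivation:
unit clause [-6] forces x6=F; simplify:
  satisfied 2 clause(s); 4 remain; assigned so far: [6]
unit clause [5] forces x5=T; simplify:
  drop -5 from [4, -5, 1] -> [4, 1]
  satisfied 1 clause(s); 3 remain; assigned so far: [5, 6]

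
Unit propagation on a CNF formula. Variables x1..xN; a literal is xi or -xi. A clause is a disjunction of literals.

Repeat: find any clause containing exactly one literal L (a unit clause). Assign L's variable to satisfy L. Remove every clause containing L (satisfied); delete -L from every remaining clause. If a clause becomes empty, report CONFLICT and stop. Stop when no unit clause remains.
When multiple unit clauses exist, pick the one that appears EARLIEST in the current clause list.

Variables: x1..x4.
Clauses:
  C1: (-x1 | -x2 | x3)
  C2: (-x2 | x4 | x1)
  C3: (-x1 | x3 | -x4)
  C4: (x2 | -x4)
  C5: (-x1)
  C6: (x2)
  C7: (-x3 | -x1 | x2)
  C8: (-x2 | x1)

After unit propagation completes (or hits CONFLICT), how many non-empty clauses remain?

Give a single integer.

unit clause [-1] forces x1=F; simplify:
  drop 1 from [-2, 4, 1] -> [-2, 4]
  drop 1 from [-2, 1] -> [-2]
  satisfied 4 clause(s); 4 remain; assigned so far: [1]
unit clause [2] forces x2=T; simplify:
  drop -2 from [-2, 4] -> [4]
  drop -2 from [-2] -> [] (empty!)
  satisfied 2 clause(s); 2 remain; assigned so far: [1, 2]
CONFLICT (empty clause)

Answer: 1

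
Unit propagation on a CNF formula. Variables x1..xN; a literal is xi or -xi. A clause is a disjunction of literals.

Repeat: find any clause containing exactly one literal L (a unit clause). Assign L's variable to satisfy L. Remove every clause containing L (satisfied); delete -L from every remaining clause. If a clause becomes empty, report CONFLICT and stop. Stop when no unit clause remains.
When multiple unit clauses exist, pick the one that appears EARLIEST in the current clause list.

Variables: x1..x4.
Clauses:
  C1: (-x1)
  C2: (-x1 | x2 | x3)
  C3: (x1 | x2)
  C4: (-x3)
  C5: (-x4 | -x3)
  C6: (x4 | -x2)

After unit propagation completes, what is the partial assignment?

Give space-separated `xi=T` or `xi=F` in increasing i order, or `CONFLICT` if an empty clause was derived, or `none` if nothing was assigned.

Answer: x1=F x2=T x3=F x4=T

Derivation:
unit clause [-1] forces x1=F; simplify:
  drop 1 from [1, 2] -> [2]
  satisfied 2 clause(s); 4 remain; assigned so far: [1]
unit clause [2] forces x2=T; simplify:
  drop -2 from [4, -2] -> [4]
  satisfied 1 clause(s); 3 remain; assigned so far: [1, 2]
unit clause [-3] forces x3=F; simplify:
  satisfied 2 clause(s); 1 remain; assigned so far: [1, 2, 3]
unit clause [4] forces x4=T; simplify:
  satisfied 1 clause(s); 0 remain; assigned so far: [1, 2, 3, 4]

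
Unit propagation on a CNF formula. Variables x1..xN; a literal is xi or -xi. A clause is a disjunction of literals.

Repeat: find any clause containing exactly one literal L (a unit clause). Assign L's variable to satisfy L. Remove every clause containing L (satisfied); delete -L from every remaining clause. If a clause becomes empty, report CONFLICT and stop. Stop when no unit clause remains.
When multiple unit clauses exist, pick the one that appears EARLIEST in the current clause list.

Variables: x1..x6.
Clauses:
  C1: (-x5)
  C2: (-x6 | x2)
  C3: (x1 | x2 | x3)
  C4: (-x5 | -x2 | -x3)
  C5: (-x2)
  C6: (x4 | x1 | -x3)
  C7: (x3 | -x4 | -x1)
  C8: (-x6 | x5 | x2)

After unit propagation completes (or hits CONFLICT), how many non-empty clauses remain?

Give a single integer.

Answer: 3

Derivation:
unit clause [-5] forces x5=F; simplify:
  drop 5 from [-6, 5, 2] -> [-6, 2]
  satisfied 2 clause(s); 6 remain; assigned so far: [5]
unit clause [-2] forces x2=F; simplify:
  drop 2 from [-6, 2] -> [-6]
  drop 2 from [1, 2, 3] -> [1, 3]
  drop 2 from [-6, 2] -> [-6]
  satisfied 1 clause(s); 5 remain; assigned so far: [2, 5]
unit clause [-6] forces x6=F; simplify:
  satisfied 2 clause(s); 3 remain; assigned so far: [2, 5, 6]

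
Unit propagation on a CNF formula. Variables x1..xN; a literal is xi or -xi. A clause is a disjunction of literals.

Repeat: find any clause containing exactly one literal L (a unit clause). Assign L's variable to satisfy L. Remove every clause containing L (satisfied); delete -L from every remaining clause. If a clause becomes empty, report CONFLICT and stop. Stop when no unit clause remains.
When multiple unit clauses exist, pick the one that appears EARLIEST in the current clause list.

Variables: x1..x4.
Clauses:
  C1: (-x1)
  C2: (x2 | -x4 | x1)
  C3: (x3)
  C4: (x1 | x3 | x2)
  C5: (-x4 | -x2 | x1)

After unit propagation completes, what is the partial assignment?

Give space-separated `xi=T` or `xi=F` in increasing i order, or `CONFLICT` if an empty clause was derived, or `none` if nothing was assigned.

unit clause [-1] forces x1=F; simplify:
  drop 1 from [2, -4, 1] -> [2, -4]
  drop 1 from [1, 3, 2] -> [3, 2]
  drop 1 from [-4, -2, 1] -> [-4, -2]
  satisfied 1 clause(s); 4 remain; assigned so far: [1]
unit clause [3] forces x3=T; simplify:
  satisfied 2 clause(s); 2 remain; assigned so far: [1, 3]

Answer: x1=F x3=T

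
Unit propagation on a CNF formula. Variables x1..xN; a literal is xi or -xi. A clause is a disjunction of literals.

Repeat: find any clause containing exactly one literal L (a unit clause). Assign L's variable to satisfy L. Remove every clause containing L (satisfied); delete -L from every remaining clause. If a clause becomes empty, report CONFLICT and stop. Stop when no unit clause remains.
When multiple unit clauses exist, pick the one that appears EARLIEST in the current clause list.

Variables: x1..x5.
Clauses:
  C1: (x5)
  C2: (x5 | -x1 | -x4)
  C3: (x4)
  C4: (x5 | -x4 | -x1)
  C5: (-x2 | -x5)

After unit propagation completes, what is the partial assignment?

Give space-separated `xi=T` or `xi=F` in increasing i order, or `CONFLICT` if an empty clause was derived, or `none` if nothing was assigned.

unit clause [5] forces x5=T; simplify:
  drop -5 from [-2, -5] -> [-2]
  satisfied 3 clause(s); 2 remain; assigned so far: [5]
unit clause [4] forces x4=T; simplify:
  satisfied 1 clause(s); 1 remain; assigned so far: [4, 5]
unit clause [-2] forces x2=F; simplify:
  satisfied 1 clause(s); 0 remain; assigned so far: [2, 4, 5]

Answer: x2=F x4=T x5=T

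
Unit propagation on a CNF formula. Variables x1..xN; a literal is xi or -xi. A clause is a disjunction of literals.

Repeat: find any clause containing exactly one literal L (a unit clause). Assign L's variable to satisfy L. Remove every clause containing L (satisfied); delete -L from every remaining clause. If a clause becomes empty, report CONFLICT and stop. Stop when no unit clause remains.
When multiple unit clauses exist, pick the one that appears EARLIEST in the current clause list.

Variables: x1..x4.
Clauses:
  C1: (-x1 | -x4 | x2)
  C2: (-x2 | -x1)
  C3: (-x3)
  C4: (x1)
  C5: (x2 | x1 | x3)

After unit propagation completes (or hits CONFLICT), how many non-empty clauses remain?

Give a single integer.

Answer: 0

Derivation:
unit clause [-3] forces x3=F; simplify:
  drop 3 from [2, 1, 3] -> [2, 1]
  satisfied 1 clause(s); 4 remain; assigned so far: [3]
unit clause [1] forces x1=T; simplify:
  drop -1 from [-1, -4, 2] -> [-4, 2]
  drop -1 from [-2, -1] -> [-2]
  satisfied 2 clause(s); 2 remain; assigned so far: [1, 3]
unit clause [-2] forces x2=F; simplify:
  drop 2 from [-4, 2] -> [-4]
  satisfied 1 clause(s); 1 remain; assigned so far: [1, 2, 3]
unit clause [-4] forces x4=F; simplify:
  satisfied 1 clause(s); 0 remain; assigned so far: [1, 2, 3, 4]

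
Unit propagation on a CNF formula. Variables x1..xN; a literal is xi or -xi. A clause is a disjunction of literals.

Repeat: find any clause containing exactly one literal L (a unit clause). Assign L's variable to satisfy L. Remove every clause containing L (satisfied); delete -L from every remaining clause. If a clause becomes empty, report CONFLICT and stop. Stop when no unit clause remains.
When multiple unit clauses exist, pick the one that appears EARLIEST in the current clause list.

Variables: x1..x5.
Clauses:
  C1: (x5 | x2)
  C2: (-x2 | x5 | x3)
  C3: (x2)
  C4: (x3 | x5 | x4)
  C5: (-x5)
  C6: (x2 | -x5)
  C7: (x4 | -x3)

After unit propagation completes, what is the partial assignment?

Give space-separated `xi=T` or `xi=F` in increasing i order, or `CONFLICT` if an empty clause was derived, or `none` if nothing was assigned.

Answer: x2=T x3=T x4=T x5=F

Derivation:
unit clause [2] forces x2=T; simplify:
  drop -2 from [-2, 5, 3] -> [5, 3]
  satisfied 3 clause(s); 4 remain; assigned so far: [2]
unit clause [-5] forces x5=F; simplify:
  drop 5 from [5, 3] -> [3]
  drop 5 from [3, 5, 4] -> [3, 4]
  satisfied 1 clause(s); 3 remain; assigned so far: [2, 5]
unit clause [3] forces x3=T; simplify:
  drop -3 from [4, -3] -> [4]
  satisfied 2 clause(s); 1 remain; assigned so far: [2, 3, 5]
unit clause [4] forces x4=T; simplify:
  satisfied 1 clause(s); 0 remain; assigned so far: [2, 3, 4, 5]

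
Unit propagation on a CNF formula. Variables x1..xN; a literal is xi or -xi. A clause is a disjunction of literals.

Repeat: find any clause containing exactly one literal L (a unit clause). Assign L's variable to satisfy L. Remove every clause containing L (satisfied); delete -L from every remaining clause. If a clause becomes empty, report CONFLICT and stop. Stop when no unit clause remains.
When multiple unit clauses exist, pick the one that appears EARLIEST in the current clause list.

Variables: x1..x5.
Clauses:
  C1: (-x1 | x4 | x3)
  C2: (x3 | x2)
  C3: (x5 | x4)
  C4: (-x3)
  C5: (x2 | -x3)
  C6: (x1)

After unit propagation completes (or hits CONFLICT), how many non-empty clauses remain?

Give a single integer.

Answer: 0

Derivation:
unit clause [-3] forces x3=F; simplify:
  drop 3 from [-1, 4, 3] -> [-1, 4]
  drop 3 from [3, 2] -> [2]
  satisfied 2 clause(s); 4 remain; assigned so far: [3]
unit clause [2] forces x2=T; simplify:
  satisfied 1 clause(s); 3 remain; assigned so far: [2, 3]
unit clause [1] forces x1=T; simplify:
  drop -1 from [-1, 4] -> [4]
  satisfied 1 clause(s); 2 remain; assigned so far: [1, 2, 3]
unit clause [4] forces x4=T; simplify:
  satisfied 2 clause(s); 0 remain; assigned so far: [1, 2, 3, 4]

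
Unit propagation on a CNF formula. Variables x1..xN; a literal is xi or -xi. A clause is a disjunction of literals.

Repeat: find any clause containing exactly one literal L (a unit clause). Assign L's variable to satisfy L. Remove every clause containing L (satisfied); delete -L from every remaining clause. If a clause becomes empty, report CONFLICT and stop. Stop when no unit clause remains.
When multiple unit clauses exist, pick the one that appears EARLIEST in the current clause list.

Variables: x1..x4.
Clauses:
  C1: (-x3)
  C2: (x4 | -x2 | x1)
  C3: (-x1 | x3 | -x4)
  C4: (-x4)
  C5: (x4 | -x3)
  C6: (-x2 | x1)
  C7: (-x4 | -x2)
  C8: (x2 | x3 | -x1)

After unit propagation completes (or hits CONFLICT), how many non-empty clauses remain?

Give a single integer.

unit clause [-3] forces x3=F; simplify:
  drop 3 from [-1, 3, -4] -> [-1, -4]
  drop 3 from [2, 3, -1] -> [2, -1]
  satisfied 2 clause(s); 6 remain; assigned so far: [3]
unit clause [-4] forces x4=F; simplify:
  drop 4 from [4, -2, 1] -> [-2, 1]
  satisfied 3 clause(s); 3 remain; assigned so far: [3, 4]

Answer: 3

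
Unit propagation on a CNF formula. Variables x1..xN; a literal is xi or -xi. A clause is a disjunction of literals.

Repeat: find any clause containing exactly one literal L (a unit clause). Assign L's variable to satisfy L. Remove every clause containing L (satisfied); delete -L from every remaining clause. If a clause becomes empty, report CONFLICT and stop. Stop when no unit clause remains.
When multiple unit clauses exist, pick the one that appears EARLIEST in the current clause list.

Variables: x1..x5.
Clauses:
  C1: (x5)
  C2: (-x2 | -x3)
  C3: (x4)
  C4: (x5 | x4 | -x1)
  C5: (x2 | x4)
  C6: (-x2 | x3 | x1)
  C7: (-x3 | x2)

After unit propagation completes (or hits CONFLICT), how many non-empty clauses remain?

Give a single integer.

Answer: 3

Derivation:
unit clause [5] forces x5=T; simplify:
  satisfied 2 clause(s); 5 remain; assigned so far: [5]
unit clause [4] forces x4=T; simplify:
  satisfied 2 clause(s); 3 remain; assigned so far: [4, 5]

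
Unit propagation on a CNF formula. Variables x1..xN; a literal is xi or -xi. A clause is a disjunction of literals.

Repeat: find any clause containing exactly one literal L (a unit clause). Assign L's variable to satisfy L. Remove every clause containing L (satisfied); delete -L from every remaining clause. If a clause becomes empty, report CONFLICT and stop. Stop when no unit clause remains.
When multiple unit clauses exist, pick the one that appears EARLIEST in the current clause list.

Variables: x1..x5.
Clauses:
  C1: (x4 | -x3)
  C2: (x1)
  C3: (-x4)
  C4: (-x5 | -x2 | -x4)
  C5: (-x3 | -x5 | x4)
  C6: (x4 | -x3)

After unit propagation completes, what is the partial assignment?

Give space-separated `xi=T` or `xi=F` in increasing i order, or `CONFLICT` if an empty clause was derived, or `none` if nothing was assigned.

Answer: x1=T x3=F x4=F

Derivation:
unit clause [1] forces x1=T; simplify:
  satisfied 1 clause(s); 5 remain; assigned so far: [1]
unit clause [-4] forces x4=F; simplify:
  drop 4 from [4, -3] -> [-3]
  drop 4 from [-3, -5, 4] -> [-3, -5]
  drop 4 from [4, -3] -> [-3]
  satisfied 2 clause(s); 3 remain; assigned so far: [1, 4]
unit clause [-3] forces x3=F; simplify:
  satisfied 3 clause(s); 0 remain; assigned so far: [1, 3, 4]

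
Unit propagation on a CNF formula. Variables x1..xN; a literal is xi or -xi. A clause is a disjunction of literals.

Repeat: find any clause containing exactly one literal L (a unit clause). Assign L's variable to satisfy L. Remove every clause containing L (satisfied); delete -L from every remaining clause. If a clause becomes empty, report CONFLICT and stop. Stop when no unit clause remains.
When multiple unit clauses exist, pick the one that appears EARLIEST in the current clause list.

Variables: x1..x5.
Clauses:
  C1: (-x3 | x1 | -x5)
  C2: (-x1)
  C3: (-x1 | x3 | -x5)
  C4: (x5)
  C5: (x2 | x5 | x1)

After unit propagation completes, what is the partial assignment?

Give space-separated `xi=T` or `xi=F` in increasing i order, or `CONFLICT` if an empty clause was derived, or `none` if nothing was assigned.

Answer: x1=F x3=F x5=T

Derivation:
unit clause [-1] forces x1=F; simplify:
  drop 1 from [-3, 1, -5] -> [-3, -5]
  drop 1 from [2, 5, 1] -> [2, 5]
  satisfied 2 clause(s); 3 remain; assigned so far: [1]
unit clause [5] forces x5=T; simplify:
  drop -5 from [-3, -5] -> [-3]
  satisfied 2 clause(s); 1 remain; assigned so far: [1, 5]
unit clause [-3] forces x3=F; simplify:
  satisfied 1 clause(s); 0 remain; assigned so far: [1, 3, 5]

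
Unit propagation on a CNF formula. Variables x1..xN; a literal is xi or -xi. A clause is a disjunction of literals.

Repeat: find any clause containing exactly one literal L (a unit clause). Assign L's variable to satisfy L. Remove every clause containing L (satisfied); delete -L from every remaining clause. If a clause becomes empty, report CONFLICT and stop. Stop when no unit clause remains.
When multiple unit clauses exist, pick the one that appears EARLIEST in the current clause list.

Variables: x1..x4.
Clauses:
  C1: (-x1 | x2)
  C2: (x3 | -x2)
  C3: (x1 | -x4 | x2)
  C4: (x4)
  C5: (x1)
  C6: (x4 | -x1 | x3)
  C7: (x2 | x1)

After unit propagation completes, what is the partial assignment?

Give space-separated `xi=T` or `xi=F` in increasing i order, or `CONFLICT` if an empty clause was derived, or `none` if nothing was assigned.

unit clause [4] forces x4=T; simplify:
  drop -4 from [1, -4, 2] -> [1, 2]
  satisfied 2 clause(s); 5 remain; assigned so far: [4]
unit clause [1] forces x1=T; simplify:
  drop -1 from [-1, 2] -> [2]
  satisfied 3 clause(s); 2 remain; assigned so far: [1, 4]
unit clause [2] forces x2=T; simplify:
  drop -2 from [3, -2] -> [3]
  satisfied 1 clause(s); 1 remain; assigned so far: [1, 2, 4]
unit clause [3] forces x3=T; simplify:
  satisfied 1 clause(s); 0 remain; assigned so far: [1, 2, 3, 4]

Answer: x1=T x2=T x3=T x4=T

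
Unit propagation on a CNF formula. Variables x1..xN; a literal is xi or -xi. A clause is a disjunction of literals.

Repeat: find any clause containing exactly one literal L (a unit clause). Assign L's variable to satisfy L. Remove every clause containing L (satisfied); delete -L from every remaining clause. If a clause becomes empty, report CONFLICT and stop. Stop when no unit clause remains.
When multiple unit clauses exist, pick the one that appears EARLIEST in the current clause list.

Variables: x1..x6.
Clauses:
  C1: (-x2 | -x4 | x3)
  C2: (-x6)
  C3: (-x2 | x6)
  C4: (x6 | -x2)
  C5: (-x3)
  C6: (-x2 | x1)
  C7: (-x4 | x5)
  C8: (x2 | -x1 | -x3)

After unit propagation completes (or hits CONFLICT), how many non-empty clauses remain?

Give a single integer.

unit clause [-6] forces x6=F; simplify:
  drop 6 from [-2, 6] -> [-2]
  drop 6 from [6, -2] -> [-2]
  satisfied 1 clause(s); 7 remain; assigned so far: [6]
unit clause [-2] forces x2=F; simplify:
  drop 2 from [2, -1, -3] -> [-1, -3]
  satisfied 4 clause(s); 3 remain; assigned so far: [2, 6]
unit clause [-3] forces x3=F; simplify:
  satisfied 2 clause(s); 1 remain; assigned so far: [2, 3, 6]

Answer: 1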